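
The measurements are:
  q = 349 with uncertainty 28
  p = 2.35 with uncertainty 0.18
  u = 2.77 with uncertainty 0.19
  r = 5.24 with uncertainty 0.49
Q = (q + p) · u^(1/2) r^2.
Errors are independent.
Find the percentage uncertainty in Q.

Let w = q + p = 351. δw = √(δq² + δp²) = √(784 + 0.0324) = 28.0, so δw/w = 0.0797.
Q is then a monomial in w, u, r:
δQ/Q = √((δw/w)² + (½·δu/u)² + (2·δr/r)²) = √(0.00635 + 0.00118 + 0.0350) = 0.206

20.6%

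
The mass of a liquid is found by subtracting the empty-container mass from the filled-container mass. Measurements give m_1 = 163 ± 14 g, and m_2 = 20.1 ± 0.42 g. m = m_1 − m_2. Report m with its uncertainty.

m is a linear combination, so absolute uncertainties add in quadrature:
  (δm_1)² = 196;  (δm_2)² = 0.176
δm = √(196) = 14.0 g
m = 143 g.

143 ± 14.0 g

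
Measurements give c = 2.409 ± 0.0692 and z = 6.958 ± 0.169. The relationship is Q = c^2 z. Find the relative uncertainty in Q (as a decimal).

0.0624

Relative error in a monomial: (δQ/Q)² = Σ (nᵢ · δxᵢ/xᵢ)².
  (2·δc/c)² = (2×0.0287)² = 0.00330;  (1·δz/z)² = (1×0.0243)² = 0.000590
δQ/Q = √(0.00389) = 0.0624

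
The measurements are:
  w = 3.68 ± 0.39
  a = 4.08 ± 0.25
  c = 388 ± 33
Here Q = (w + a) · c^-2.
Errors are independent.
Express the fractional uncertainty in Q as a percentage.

18.0%

Let u = w + a = 7.76. δu = √(δw² + δa²) = √(0.152 + 0.0625) = 0.463, so δu/u = 0.0597.
Q is then a monomial in u, c:
δQ/Q = √((δu/u)² + (-2·δc/c)²) = √(0.00356 + 0.0289) = 0.180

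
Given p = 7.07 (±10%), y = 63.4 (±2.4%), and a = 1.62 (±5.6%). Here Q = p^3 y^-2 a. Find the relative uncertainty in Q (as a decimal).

0.309

Each factor contributes (exponent × relative error)² to (δQ/Q)²:
  (3·δp/p)² = (3×0.100)² = 0.0900;  (-2·δy/y)² = (-2×0.0240)² = 0.00230;  (1·δa/a)² = (1×0.0560)² = 0.00314
δQ/Q = √(0.0954) = 0.309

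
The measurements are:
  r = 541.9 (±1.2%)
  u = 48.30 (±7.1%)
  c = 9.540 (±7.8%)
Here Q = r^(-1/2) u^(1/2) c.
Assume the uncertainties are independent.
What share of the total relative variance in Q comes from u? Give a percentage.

(δQ/Q)² = (−½·δr/r)² + (½·δu/u)² + (1·δc/c)²
  r term: (-0.5×0.0120)² = 3.6e-05
  u term: (0.5×0.0710)² = 0.00126
  c term: (1×0.0780)² = 0.00608
Total = 0.00738. Share from u = 0.00126/0.00738 = 0.171.

17.1%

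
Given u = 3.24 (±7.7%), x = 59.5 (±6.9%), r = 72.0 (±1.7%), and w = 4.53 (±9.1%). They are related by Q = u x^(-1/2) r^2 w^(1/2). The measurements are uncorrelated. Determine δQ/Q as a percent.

10.2%

Products/powers → add relative errors in quadrature, weighted by exponent:
  (1·δu/u)² = (1×0.0770)² = 0.00593;  (−½·δx/x)² = (-0.5×0.0690)² = 0.00119;  (2·δr/r)² = (2×0.0170)² = 0.00116;  (½·δw/w)² = (0.5×0.0910)² = 0.00207
δQ/Q = √(0.0103) = 0.102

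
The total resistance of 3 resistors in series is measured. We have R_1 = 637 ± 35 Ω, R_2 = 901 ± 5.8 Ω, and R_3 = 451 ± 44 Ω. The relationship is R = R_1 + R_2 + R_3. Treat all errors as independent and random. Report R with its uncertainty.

1990 ± 56.5 Ω

Each term contributes (cᵢ δxᵢ)² to (δR)²:
  (δR_1)² = 1220;  (δR_2)² = 33.6;  (δR_3)² = 1940
δR = √(3190) = 56.5 Ω
R = 1990 Ω.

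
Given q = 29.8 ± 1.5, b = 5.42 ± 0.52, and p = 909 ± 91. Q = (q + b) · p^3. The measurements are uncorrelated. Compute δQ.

8.03e+09

Let u = q + b = 35.2. δu = √(δq² + δb²) = √(2.25 + 0.270) = 1.59, so δu/u = 0.0451.
Q is then a monomial in u, p:
δQ/Q = √((δu/u)² + (3·δp/p)²) = √(0.00203 + 0.0902) = 0.304
Q = 2.65e+10, so δQ = 0.304 × 2.65e+10 = 8.03e+09.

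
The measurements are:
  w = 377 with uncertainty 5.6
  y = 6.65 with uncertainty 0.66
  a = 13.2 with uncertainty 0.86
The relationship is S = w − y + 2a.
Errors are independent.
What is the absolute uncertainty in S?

S is a linear combination, so absolute uncertainties add in quadrature:
  (δw)² = 31.4;  (δy)² = 0.436;  (2·δa)² = 2.96
δS = √(34.8) = 5.90

5.90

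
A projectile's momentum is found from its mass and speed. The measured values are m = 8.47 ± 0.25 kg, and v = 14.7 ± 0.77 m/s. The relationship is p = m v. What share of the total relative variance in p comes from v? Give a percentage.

(δp/p)² = (1·δm/m)² + (1·δv/v)²
  m term: (1×0.0295)² = 0.000871
  v term: (1×0.0524)² = 0.00274
Total = 0.00361. Share from v = 0.00274/0.00361 = 0.759.

75.9%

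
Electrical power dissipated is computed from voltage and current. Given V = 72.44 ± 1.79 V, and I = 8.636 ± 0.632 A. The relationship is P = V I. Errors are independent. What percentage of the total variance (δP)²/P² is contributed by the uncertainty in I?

89.8%

(δP/P)² = (1·δV/V)² + (1·δI/I)²
  V term: (1×0.0247)² = 0.000611
  I term: (1×0.0732)² = 0.00536
Total = 0.00597. Share from I = 0.00536/0.00597 = 0.898.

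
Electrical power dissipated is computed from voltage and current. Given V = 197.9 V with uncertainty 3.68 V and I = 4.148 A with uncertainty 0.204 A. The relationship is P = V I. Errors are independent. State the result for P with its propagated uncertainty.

820.9 ± 43.2 W

P is a product of powers, so relative uncertainties combine in quadrature:
  (1·δV/V)² = (1×0.0186)² = 0.000346;  (1·δI/I)² = (1×0.0492)² = 0.00242
δP/P = √(0.00276) = 0.0526
P = 820.9 W, so δP = 0.0526 × 820.9 = 43.2 W.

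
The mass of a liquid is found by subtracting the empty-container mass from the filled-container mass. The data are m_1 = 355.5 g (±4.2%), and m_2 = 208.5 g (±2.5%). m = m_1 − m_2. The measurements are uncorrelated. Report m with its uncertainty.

Each term contributes (cᵢ δxᵢ)² to (δm)²:
  (δm_1)² = 223;  (δm_2)² = 27.2
δm = √(250) = 15.8 g
m = 147.0 g.

147.0 ± 15.8 g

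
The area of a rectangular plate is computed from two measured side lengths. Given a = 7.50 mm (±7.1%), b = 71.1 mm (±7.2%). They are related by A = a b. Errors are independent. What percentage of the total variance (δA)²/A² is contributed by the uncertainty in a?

(δA/A)² = (1·δa/a)² + (1·δb/b)²
  a term: (1×0.0710)² = 0.00504
  b term: (1×0.0720)² = 0.00518
Total = 0.0102. Share from a = 0.00504/0.0102 = 0.493.

49.3%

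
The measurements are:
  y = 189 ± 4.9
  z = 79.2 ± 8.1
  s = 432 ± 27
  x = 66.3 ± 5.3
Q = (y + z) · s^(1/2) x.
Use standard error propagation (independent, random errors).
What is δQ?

34300

Let u = y + z = 268. δu = √(δy² + δz²) = √(24.0 + 65.6) = 9.47, so δu/u = 0.0353.
Q is then a monomial in u, s, x:
δQ/Q = √((δu/u)² + (½·δs/s)² + (1·δx/x)²) = √(0.00125 + 0.000977 + 0.00639) = 0.0928
Q = 3.7e+05, so δQ = 0.0928 × 3.7e+05 = 34300.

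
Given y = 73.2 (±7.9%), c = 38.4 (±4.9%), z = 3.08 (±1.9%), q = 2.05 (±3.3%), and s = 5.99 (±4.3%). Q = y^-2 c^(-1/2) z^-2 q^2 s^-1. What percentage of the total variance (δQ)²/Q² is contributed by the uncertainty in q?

(δQ/Q)² = (-2·δy/y)² + (−½·δc/c)² + (-2·δz/z)² + (2·δq/q)² + (-1·δs/s)²
  y term: (-2×0.0790)² = 0.0250
  c term: (-0.5×0.0490)² = 0.000600
  z term: (-2×0.0190)² = 0.00144
  q term: (2×0.0330)² = 0.00436
  s term: (-1×0.0430)² = 0.00185
Total = 0.0332. Share from q = 0.00436/0.0332 = 0.131.

13.1%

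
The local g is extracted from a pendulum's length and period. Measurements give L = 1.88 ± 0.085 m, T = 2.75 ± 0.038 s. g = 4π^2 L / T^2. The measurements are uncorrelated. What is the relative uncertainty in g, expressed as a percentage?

5.30%

For a monomial g ∝ L, T^-2, fractional errors add in quadrature:
  (1·δL/L)² = (1×0.0452)² = 0.00204;  (-2·δT/T)² = (-2×0.0138)² = 0.000764
δg/g = √(0.00281) = 0.0530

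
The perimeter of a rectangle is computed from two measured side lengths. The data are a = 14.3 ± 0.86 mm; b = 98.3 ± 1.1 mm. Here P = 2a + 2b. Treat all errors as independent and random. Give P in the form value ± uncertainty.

Absolute uncertainties add in quadrature for a linear combination:
  (2·δa)² = 2.96;  (2·δb)² = 4.84
δP = √(7.80) = 2.79 mm
P = 225 mm.

225 ± 2.79 mm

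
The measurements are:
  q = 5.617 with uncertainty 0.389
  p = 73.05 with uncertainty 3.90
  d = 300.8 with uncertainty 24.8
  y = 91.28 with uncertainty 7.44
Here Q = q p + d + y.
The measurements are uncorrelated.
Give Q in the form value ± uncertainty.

Let w = q·p = 410.3. δw/w = √((1·δq/q)² + (1·δp/p)²) = √(0.00480 + 0.00285) = 0.0874, so δw = 35.9.
Q = w + d + y: δQ = √(δw² + δd² + δy²) = √(1290 + 615 + 55.4) = 44.2
Q = 802.4.

802.4 ± 44.2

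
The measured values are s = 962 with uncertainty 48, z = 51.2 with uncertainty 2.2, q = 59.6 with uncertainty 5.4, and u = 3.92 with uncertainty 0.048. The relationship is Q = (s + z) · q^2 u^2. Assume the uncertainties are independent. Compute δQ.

1.04e+07

Let w = s + z = 1010. δw = √(δs² + δz²) = √(2300 + 4.84) = 48.1, so δw/w = 0.0474.
Q is then a monomial in w, q, u:
δQ/Q = √((δw/w)² + (2·δq/q)² + (2·δu/u)²) = √(0.00225 + 0.0328 + 0.000600) = 0.189
Q = 5.53e+07, so δQ = 0.189 × 5.53e+07 = 1.04e+07.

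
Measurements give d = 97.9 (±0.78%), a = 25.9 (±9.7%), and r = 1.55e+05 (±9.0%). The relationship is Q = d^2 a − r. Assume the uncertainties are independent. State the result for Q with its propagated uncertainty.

93200 ± 28100

Let p = d^2·a = 2.48e+05. δp/p = √((2·δd/d)² + (1·δa/a)²) = √(0.000243 + 0.00941) = 0.0982, so δp = 24400.
Q = p − r: δQ = √(δp² + δr²) = √(5.95e+08 + 1.95e+08) = 28100
Q = 93200.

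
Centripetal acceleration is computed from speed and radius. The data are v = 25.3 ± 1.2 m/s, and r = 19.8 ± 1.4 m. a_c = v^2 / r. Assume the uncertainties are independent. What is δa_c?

3.82 m/s^2

For a monomial a_c ∝ v^2, r^-1, fractional errors add in quadrature:
  (2·δv/v)² = (2×0.0474)² = 0.00900;  (-1·δr/r)² = (-1×0.0707)² = 0.00500
δa_c/a_c = √(0.0140) = 0.118
a_c = 32.3 m/s^2, so δa_c = 0.118 × 32.3 = 3.82 m/s^2.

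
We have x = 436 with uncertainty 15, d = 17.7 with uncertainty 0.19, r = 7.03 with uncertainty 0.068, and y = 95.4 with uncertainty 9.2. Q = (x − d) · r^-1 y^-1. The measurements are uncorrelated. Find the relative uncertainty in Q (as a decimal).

0.103

Let u = x − d = 418. δu = √(δx² + δd²) = √(225 + 0.0361) = 15.0, so δu/u = 0.0359.
Q is then a monomial in u, r, y:
δQ/Q = √((δu/u)² + (-1·δr/r)² + (-1·δy/y)²) = √(0.00129 + 9.36e-05 + 0.00930) = 0.103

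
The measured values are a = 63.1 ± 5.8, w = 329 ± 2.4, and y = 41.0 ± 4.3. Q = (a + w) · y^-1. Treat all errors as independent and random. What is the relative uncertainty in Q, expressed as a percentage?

10.6%

Let u = a + w = 392. δu = √(δa² + δw²) = √(33.6 + 5.76) = 6.28, so δu/u = 0.0160.
Q is then a monomial in u, y:
δQ/Q = √((δu/u)² + (-1·δy/y)²) = √(0.000256 + 0.0110) = 0.106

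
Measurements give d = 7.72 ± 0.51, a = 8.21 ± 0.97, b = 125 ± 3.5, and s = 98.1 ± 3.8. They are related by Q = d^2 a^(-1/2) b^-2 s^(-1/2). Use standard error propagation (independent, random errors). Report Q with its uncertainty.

Each factor contributes (exponent × relative error)² to (δQ/Q)²:
  (2·δd/d)² = (2×0.0661)² = 0.0175;  (−½·δa/a)² = (-0.5×0.118)² = 0.00349;  (-2·δb/b)² = (-2×0.0280)² = 0.00314;  (−½·δs/s)² = (-0.5×0.0387)² = 0.000375
δQ/Q = √(0.0245) = 0.156
Q = 0.000134, so δQ = 0.156 × 0.000134 = 2.1e-05.

(1.34 ± 0.210) × 10^-4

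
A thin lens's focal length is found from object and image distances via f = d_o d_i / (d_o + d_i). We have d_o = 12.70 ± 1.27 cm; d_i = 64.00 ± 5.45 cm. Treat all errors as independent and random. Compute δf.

0.897 cm

∂f/∂d_o = (d_i/(d_o+d_i))² = 0.696;  ∂f/∂d_i = (d_o/(d_o+d_i))² = 0.0274
δf = √((∂f/∂d_o · δd_o)² + (∂f/∂d_i · δd_i)²) = √(0.782 + 0.0223) = 0.897 cm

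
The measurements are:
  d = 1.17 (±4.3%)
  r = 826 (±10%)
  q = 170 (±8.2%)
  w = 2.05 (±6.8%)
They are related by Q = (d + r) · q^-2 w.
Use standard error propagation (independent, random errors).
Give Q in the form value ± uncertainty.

Let u = d + r = 827. δu = √(δd² + δr²) = √(0.00253 + 6820) = 82.6, so δu/u = 0.0999.
Q is then a monomial in u, q, w:
δQ/Q = √((δu/u)² + (-2·δq/q)² + (1·δw/w)²) = √(0.00997 + 0.0269 + 0.00462) = 0.204
Q = 0.0587, so δQ = 0.204 × 0.0587 = 0.0120.

0.0587 ± 0.0120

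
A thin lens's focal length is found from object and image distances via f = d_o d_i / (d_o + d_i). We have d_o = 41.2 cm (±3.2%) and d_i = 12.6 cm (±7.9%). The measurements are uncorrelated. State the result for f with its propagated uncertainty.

∂f/∂d_o = (d_i/(d_o+d_i))² = 0.0548;  ∂f/∂d_i = (d_o/(d_o+d_i))² = 0.586
δf = √((∂f/∂d_o · δd_o)² + (∂f/∂d_i · δd_i)²) = √(0.00523 + 0.341) = 0.588 cm
f = 9.65 cm.

9.65 ± 0.588 cm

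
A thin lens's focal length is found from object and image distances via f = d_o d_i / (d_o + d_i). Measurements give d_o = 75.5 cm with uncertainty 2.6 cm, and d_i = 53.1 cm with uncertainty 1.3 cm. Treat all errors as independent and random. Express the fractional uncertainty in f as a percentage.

∂f/∂d_o = (d_i/(d_o+d_i))² = 0.170;  ∂f/∂d_i = (d_o/(d_o+d_i))² = 0.345
δf = √((∂f/∂d_o · δd_o)² + (∂f/∂d_i · δd_i)²) = √(0.196 + 0.201) = 0.630 cm
f = 31.2 cm, so δf/f = 0.630/31.2 = 0.0202.

2.02%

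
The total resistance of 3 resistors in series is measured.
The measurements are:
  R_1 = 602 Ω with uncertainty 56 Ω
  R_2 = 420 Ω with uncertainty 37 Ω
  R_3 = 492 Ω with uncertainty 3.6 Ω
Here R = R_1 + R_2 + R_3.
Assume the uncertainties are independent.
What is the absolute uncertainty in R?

R is a linear combination, so absolute uncertainties add in quadrature:
  (δR_1)² = 3140;  (δR_2)² = 1370;  (δR_3)² = 13.0
δR = √(4520) = 67.2 Ω

67.2 Ω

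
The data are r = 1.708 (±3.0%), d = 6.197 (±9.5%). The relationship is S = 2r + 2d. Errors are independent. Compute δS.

1.18

For a sum/difference, combine absolute errors in quadrature:
  (2·δr)² = 0.0105;  (2·δd)² = 1.39
δS = √(1.40) = 1.18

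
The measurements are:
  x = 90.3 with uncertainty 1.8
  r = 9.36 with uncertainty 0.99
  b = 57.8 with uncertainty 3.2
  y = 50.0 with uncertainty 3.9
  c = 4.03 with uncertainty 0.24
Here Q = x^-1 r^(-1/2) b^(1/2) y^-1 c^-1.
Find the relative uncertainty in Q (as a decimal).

0.117

Each factor contributes (exponent × relative error)² to (δQ/Q)²:
  (-1·δx/x)² = (-1×0.0199)² = 0.000397;  (−½·δr/r)² = (-0.5×0.106)² = 0.00280;  (½·δb/b)² = (0.5×0.0554)² = 0.000766;  (-1·δy/y)² = (-1×0.0780)² = 0.00608;  (-1·δc/c)² = (-1×0.0596)² = 0.00355
δQ/Q = √(0.0136) = 0.117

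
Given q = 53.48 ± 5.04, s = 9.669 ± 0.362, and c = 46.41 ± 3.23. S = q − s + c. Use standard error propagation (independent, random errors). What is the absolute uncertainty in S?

6.00

Absolute uncertainties add in quadrature for a linear combination:
  (δq)² = 25.4;  (δs)² = 0.131;  (δc)² = 10.4
δS = √(36.0) = 6.00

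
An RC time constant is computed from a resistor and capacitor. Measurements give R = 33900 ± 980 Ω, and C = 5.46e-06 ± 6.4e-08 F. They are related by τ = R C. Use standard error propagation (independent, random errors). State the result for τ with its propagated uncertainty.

0.185 ± 0.00577 s

Since τ is a product/quotient, work with relative uncertainties:
  (1·δR/R)² = (1×0.0289)² = 0.000836;  (1·δC/C)² = (1×0.0117)² = 0.000137
δτ/τ = √(0.000973) = 0.0312
τ = 0.185 s, so δτ = 0.0312 × 0.185 = 0.00577 s.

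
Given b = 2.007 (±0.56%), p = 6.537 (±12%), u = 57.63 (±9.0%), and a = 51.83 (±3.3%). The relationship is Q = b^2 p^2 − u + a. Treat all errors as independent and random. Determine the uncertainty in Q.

41.7

Let w = b^2·p^2 = 172.1. δw/w = √((2·δb/b)² + (2·δp/p)²) = √(0.000125 + 0.0576) = 0.240, so δw = 41.4.
Q = w − u + a: δQ = √(δw² + δu² + δa²) = √(1710 + 26.9 + 2.93) = 41.7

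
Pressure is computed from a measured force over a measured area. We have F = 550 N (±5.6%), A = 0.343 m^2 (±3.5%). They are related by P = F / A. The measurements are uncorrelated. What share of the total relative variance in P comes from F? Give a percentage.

(δP/P)² = (1·δF/F)² + (-1·δA/A)²
  F term: (1×0.0560)² = 0.00314
  A term: (-1×0.0350)² = 0.00123
Total = 0.00436. Share from F = 0.00314/0.00436 = 0.719.

71.9%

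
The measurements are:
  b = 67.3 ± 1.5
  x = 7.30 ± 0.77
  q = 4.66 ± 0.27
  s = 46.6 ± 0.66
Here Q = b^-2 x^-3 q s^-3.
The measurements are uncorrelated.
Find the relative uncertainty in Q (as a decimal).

0.328

Products/powers → add relative errors in quadrature, weighted by exponent:
  (-2·δb/b)² = (-2×0.0223)² = 0.00199;  (-3·δx/x)² = (-3×0.105)² = 0.100;  (1·δq/q)² = (1×0.0579)² = 0.00336;  (-3·δs/s)² = (-3×0.0142)² = 0.00181
δQ/Q = √(0.107) = 0.328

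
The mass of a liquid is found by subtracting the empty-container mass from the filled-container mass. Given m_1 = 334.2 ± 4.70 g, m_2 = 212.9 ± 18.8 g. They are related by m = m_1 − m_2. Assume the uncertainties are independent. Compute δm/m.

0.160

Sums and differences: (δm)² = Σ (cᵢ δxᵢ)².
  (δm_1)² = 22.1;  (δm_2)² = 353
δm = √(376) = 19.4 g
m = 121.3 g, so δm/m = 19.4/121.3 = 0.160.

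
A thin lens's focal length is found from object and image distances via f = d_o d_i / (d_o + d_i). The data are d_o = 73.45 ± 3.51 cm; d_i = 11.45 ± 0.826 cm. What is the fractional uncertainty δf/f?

0.0627

∂f/∂d_o = (d_i/(d_o+d_i))² = 0.0182;  ∂f/∂d_i = (d_o/(d_o+d_i))² = 0.748
δf = √((∂f/∂d_o · δd_o)² + (∂f/∂d_i · δd_i)²) = √(0.00408 + 0.382) = 0.622 cm
f = 9.906 cm, so δf/f = 0.622/9.906 = 0.0627.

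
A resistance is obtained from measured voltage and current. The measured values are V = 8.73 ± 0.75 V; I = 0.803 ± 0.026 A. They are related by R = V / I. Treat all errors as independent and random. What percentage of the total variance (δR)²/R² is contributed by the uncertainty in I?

12.4%

(δR/R)² = (1·δV/V)² + (-1·δI/I)²
  V term: (1×0.0859)² = 0.00738
  I term: (-1×0.0324)² = 0.00105
Total = 0.00843. Share from I = 0.00105/0.00843 = 0.124.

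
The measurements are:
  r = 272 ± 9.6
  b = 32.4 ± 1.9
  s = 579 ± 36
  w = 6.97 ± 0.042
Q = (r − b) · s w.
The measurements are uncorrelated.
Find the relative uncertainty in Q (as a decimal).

Let u = r − b = 240. δu = √(δr² + δb²) = √(92.2 + 3.61) = 9.79, so δu/u = 0.0408.
Q is then a monomial in u, s, w:
δQ/Q = √((δu/u)² + (1·δs/s)² + (1·δw/w)²) = √(0.00167 + 0.00387 + 3.63e-05) = 0.0746

0.0746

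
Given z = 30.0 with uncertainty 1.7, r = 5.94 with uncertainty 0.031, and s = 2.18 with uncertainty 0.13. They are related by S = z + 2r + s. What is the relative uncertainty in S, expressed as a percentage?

3.87%

S is a linear combination, so absolute uncertainties add in quadrature:
  (δz)² = 2.89;  (2·δr)² = 0.00384;  (δs)² = 0.0169
δS = √(2.91) = 1.71
S = 44.1, so δS/S = 1.71/44.1 = 0.0387.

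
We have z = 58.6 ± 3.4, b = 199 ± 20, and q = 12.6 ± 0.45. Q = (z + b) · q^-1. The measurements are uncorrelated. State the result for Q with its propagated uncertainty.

20.4 ± 1.77

Let u = z + b = 258. δu = √(δz² + δb²) = √(11.6 + 400) = 20.3, so δu/u = 0.0788.
Q is then a monomial in u, q:
δQ/Q = √((δu/u)² + (-1·δq/q)²) = √(0.00620 + 0.00128) = 0.0865
Q = 20.4, so δQ = 0.0865 × 20.4 = 1.77.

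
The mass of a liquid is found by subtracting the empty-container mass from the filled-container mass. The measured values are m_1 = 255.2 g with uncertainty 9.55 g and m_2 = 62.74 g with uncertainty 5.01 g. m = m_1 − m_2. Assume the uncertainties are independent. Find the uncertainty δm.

10.8 g

Each term contributes (cᵢ δxᵢ)² to (δm)²:
  (δm_1)² = 91.2;  (δm_2)² = 25.1
δm = √(116) = 10.8 g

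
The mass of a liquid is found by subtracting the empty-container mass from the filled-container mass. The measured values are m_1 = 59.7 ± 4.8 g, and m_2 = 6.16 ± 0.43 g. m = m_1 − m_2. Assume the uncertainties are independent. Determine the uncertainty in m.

4.82 g

Sums and differences: (δm)² = Σ (cᵢ δxᵢ)².
  (δm_1)² = 23.0;  (δm_2)² = 0.185
δm = √(23.2) = 4.82 g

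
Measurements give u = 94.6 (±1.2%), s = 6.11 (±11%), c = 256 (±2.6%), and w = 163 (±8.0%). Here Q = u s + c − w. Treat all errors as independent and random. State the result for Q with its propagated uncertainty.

Let p = u·s = 578. δp/p = √((1·δu/u)² + (1·δs/s)²) = √(0.000144 + 0.0121) = 0.111, so δp = 64.0.
Q = p + c − w: δQ = √(δp² + δc² + δw²) = √(4090 + 44.3 + 170) = 65.6
Q = 671.

671 ± 65.6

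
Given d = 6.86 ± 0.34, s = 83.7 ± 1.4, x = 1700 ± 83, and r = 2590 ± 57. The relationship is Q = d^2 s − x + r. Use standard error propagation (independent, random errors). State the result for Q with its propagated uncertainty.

Let p = d^2·s = 3940. δp/p = √((2·δd/d)² + (1·δs/s)²) = √(0.00983 + 0.000280) = 0.101, so δp = 396.
Q = p − x + r: δQ = √(δp² + δx² + δr²) = √(1.57e+05 + 6890 + 3250) = 409
Q = 4830.

4830 ± 409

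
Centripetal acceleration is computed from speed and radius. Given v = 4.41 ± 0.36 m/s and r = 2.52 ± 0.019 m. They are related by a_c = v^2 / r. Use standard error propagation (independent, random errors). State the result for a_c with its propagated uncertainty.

7.72 ± 1.26 m/s^2

Each factor contributes (exponent × relative error)² to (δa_c/a_c)²:
  (2·δv/v)² = (2×0.0816)² = 0.0267;  (-1·δr/r)² = (-1×0.00754)² = 5.68e-05
δa_c/a_c = √(0.0267) = 0.163
a_c = 7.72 m/s^2, so δa_c = 0.163 × 7.72 = 1.26 m/s^2.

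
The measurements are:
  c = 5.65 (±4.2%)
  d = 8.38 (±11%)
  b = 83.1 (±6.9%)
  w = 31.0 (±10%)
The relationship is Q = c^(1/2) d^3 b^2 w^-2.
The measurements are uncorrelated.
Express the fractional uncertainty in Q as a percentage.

Q is a product of powers, so relative uncertainties combine in quadrature:
  (½·δc/c)² = (0.5×0.0420)² = 0.000441;  (3·δd/d)² = (3×0.110)² = 0.109;  (2·δb/b)² = (2×0.0690)² = 0.0190;  (-2·δw/w)² = (-2×0.100)² = 0.0400
δQ/Q = √(0.168) = 0.410

41.0%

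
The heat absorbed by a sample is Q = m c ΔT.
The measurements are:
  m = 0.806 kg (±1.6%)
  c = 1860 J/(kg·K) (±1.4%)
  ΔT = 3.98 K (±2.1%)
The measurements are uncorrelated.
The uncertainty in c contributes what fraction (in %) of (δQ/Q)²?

(δQ/Q)² = (1·δm/m)² + (1·δc/c)² + (1·δΔT/ΔT)²
  m term: (1×0.0160)² = 0.000256
  c term: (1×0.0140)² = 0.000196
  ΔT term: (1×0.0210)² = 0.000441
Total = 0.000893. Share from c = 0.000196/0.000893 = 0.219.

21.9%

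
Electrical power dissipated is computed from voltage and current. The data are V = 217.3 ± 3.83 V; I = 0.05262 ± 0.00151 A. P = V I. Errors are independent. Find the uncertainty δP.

0.385 W

P is a product of powers, so relative uncertainties combine in quadrature:
  (1·δV/V)² = (1×0.0176)² = 0.000311;  (1·δI/I)² = (1×0.0287)² = 0.000823
δP/P = √(0.00113) = 0.0337
P = 11.43 W, so δP = 0.0337 × 11.43 = 0.385 W.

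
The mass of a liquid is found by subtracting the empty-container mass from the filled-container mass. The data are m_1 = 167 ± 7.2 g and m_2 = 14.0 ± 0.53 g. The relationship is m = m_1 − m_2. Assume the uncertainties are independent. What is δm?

Sums and differences: (δm)² = Σ (cᵢ δxᵢ)².
  (δm_1)² = 51.8;  (δm_2)² = 0.281
δm = √(52.1) = 7.22 g

7.22 g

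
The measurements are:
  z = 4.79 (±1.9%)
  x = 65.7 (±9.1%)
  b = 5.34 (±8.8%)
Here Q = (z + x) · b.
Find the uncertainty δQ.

46.0

Let u = z + x = 70.5. δu = √(δz² + δx²) = √(0.00828 + 35.7) = 5.98, so δu/u = 0.0848.
Q is then a monomial in u, b:
δQ/Q = √((δu/u)² + (1·δb/b)²) = √(0.00720 + 0.00774) = 0.122
Q = 376, so δQ = 0.122 × 376 = 46.0.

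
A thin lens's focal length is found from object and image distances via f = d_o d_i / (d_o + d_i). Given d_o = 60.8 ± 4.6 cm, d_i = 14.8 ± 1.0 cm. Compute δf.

0.670 cm

∂f/∂d_o = (d_i/(d_o+d_i))² = 0.0383;  ∂f/∂d_i = (d_o/(d_o+d_i))² = 0.647
δf = √((∂f/∂d_o · δd_o)² + (∂f/∂d_i · δd_i)²) = √(0.0311 + 0.418) = 0.670 cm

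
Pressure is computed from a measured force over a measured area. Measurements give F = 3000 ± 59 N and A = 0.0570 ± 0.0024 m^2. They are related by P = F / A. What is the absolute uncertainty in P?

2450 Pa

Each factor contributes (exponent × relative error)² to (δP/P)²:
  (1·δF/F)² = (1×0.0197)² = 0.000387;  (-1·δA/A)² = (-1×0.0421)² = 0.00177
δP/P = √(0.00216) = 0.0465
P = 52600 Pa, so δP = 0.0465 × 52600 = 2450 Pa.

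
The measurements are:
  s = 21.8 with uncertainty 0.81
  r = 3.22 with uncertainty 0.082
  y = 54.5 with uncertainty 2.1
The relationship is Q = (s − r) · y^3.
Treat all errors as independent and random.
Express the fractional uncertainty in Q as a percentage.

Let u = s − r = 18.6. δu = √(δs² + δr²) = √(0.656 + 0.00672) = 0.814, so δu/u = 0.0438.
Q is then a monomial in u, y:
δQ/Q = √((δu/u)² + (3·δy/y)²) = √(0.00192 + 0.0134) = 0.124

12.4%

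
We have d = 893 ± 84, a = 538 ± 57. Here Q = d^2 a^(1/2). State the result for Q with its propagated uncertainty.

Products/powers → add relative errors in quadrature, weighted by exponent:
  (2·δd/d)² = (2×0.0941)² = 0.0354;  (½·δa/a)² = (0.5×0.106)² = 0.00281
δQ/Q = √(0.0382) = 0.195
Q = 1.85e+07, so δQ = 0.195 × 1.85e+07 = 3.62e+06.

(1.85 ± 0.362) × 10^7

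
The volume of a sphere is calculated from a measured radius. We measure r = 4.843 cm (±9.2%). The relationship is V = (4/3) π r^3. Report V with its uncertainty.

475.8 ± 131 cm^3

V ∝ r^3, so δV/V = |3| · δr/r = 3 × 0.0920 = 0.276.
V = 475.8 cm^3, so δV = 0.276 × 475.8 = 131 cm^3.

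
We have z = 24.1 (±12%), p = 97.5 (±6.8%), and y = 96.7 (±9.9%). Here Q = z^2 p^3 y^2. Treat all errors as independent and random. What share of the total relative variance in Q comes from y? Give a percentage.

28.3%

(δQ/Q)² = (2·δz/z)² + (3·δp/p)² + (2·δy/y)²
  z term: (2×0.120)² = 0.0576
  p term: (3×0.0680)² = 0.0416
  y term: (2×0.0990)² = 0.0392
Total = 0.138. Share from y = 0.0392/0.138 = 0.283.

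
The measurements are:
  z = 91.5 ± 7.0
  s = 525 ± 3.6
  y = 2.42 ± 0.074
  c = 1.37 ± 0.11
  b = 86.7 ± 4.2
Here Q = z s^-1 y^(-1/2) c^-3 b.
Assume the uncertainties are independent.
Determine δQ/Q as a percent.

25.8%

Each factor contributes (exponent × relative error)² to (δQ/Q)²:
  (1·δz/z)² = (1×0.0765)² = 0.00585;  (-1·δs/s)² = (-1×0.00686)² = 4.7e-05;  (−½·δy/y)² = (-0.5×0.0306)² = 0.000234;  (-3·δc/c)² = (-3×0.0803)² = 0.0580;  (1·δb/b)² = (1×0.0484)² = 0.00235
δQ/Q = √(0.0665) = 0.258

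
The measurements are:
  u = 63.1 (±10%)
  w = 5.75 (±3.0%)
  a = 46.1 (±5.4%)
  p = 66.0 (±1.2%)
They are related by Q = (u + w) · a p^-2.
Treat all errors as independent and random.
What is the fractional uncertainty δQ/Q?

Let h = u + w = 68.8. δh = √(δu² + δw²) = √(39.8 + 0.0298) = 6.31, so δh/h = 0.0917.
Q is then a monomial in h, a, p:
δQ/Q = √((δh/h)² + (1·δa/a)² + (-2·δp/p)²) = √(0.00841 + 0.00292 + 0.000576) = 0.109

0.109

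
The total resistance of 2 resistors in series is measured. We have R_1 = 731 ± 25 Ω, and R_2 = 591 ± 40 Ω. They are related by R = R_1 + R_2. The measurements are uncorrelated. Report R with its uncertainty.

1320 ± 47.2 Ω

Sums and differences: (δR)² = Σ (cᵢ δxᵢ)².
  (δR_1)² = 625;  (δR_2)² = 1600
δR = √(2220) = 47.2 Ω
R = 1320 Ω.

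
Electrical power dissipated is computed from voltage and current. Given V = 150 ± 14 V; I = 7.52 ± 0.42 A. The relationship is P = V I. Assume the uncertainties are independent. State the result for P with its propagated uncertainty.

1130 ± 123 W

Products/powers → add relative errors in quadrature, weighted by exponent:
  (1·δV/V)² = (1×0.0933)² = 0.00871;  (1·δI/I)² = (1×0.0559)² = 0.00312
δP/P = √(0.0118) = 0.109
P = 1130 W, so δP = 0.109 × 1130 = 123 W.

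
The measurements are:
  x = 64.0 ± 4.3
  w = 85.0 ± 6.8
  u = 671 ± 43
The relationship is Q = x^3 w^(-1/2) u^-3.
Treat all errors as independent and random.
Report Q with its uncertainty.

Relative error in a monomial: (δQ/Q)² = Σ (nᵢ · δxᵢ/xᵢ)².
  (3·δx/x)² = (3×0.0672)² = 0.0406;  (−½·δw/w)² = (-0.5×0.0800)² = 0.00160;  (-3·δu/u)² = (-3×0.0641)² = 0.0370
δQ/Q = √(0.0792) = 0.281
Q = 9.41e-05, so δQ = 0.281 × 9.41e-05 = 2.65e-05.

(9.41 ± 2.65) × 10^-5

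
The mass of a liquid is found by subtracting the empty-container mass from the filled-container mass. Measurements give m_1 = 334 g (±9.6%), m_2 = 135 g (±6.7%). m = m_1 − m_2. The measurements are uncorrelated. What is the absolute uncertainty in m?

33.3 g

Each term contributes (cᵢ δxᵢ)² to (δm)²:
  (δm_1)² = 1030;  (δm_2)² = 81.8
δm = √(1110) = 33.3 g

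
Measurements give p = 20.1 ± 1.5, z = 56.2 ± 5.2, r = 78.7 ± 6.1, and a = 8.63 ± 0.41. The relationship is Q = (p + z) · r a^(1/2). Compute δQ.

1900

Let u = p + z = 76.3. δu = √(δp² + δz²) = √(2.25 + 27.0) = 5.41, so δu/u = 0.0709.
Q is then a monomial in u, r, a:
δQ/Q = √((δu/u)² + (1·δr/r)² + (½·δa/a)²) = √(0.00503 + 0.00601 + 0.000564) = 0.108
Q = 17600, so δQ = 0.108 × 17600 = 1900.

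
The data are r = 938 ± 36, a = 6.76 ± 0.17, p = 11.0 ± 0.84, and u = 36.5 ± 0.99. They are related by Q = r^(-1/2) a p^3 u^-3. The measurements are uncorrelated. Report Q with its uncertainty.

0.00604 ± 0.00148

Each factor contributes (exponent × relative error)² to (δQ/Q)²:
  (−½·δr/r)² = (-0.5×0.0384)² = 0.000368;  (1·δa/a)² = (1×0.0251)² = 0.000632;  (3·δp/p)² = (3×0.0764)² = 0.0525;  (-3·δu/u)² = (-3×0.0271)² = 0.00662
δQ/Q = √(0.0601) = 0.245
Q = 0.00604, so δQ = 0.245 × 0.00604 = 0.00148.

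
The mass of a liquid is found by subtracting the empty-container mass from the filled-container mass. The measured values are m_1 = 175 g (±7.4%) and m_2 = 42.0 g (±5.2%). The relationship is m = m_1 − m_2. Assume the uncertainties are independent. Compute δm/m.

Each term contributes (cᵢ δxᵢ)² to (δm)²:
  (δm_1)² = 168;  (δm_2)² = 4.77
δm = √(172) = 13.1 g
m = 133 g, so δm/m = 13.1/133 = 0.0987.

0.0987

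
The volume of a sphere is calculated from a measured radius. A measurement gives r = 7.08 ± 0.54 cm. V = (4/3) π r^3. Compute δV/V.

Each factor contributes (exponent × relative error)² to (δV/V)²:
  (3·δr/r)² = (3×0.0763)² = 0.0524
δV/V = √(0.0524) = 0.229

0.229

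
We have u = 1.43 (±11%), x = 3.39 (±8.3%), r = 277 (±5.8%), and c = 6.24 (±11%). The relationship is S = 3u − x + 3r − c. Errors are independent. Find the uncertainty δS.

Absolute uncertainties add in quadrature for a linear combination:
  (3·δu)² = 0.223;  (δx)² = 0.0792;  (3·δr)² = 2320;  (δc)² = 0.471
δS = √(2320) = 48.2

48.2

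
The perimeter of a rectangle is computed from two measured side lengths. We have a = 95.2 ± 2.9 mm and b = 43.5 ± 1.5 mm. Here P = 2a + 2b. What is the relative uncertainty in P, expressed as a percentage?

2.35%

Sums and differences: (δP)² = Σ (cᵢ δxᵢ)².
  (2·δa)² = 33.6;  (2·δb)² = 9.00
δP = √(42.6) = 6.53 mm
P = 277 mm, so δP/P = 6.53/277 = 0.0235.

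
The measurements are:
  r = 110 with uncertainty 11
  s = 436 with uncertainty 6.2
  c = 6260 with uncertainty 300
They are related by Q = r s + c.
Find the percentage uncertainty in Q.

Let p = r·s = 48000. δp/p = √((1·δr/r)² + (1·δs/s)²) = √(0.0100 + 0.000202) = 0.101, so δp = 4840.
Q = p + c: δQ = √(δp² + δc²) = √(2.35e+07 + 90000) = 4850
Q = 54200, so δQ/Q = 4850/54200 = 0.0895.

8.95%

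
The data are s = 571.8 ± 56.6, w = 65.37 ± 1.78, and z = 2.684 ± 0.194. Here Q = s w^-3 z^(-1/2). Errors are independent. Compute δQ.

0.000167

Each factor contributes (exponent × relative error)² to (δQ/Q)²:
  (1·δs/s)² = (1×0.0990)² = 0.00980;  (-3·δw/w)² = (-3×0.0272)² = 0.00667;  (−½·δz/z)² = (-0.5×0.0723)² = 0.00131
δQ/Q = √(0.0178) = 0.133
Q = 0.001249, so δQ = 0.133 × 0.001249 = 0.000167.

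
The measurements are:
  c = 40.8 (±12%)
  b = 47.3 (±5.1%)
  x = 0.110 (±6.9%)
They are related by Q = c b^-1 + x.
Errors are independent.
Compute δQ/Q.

0.116

Let p = c·b^-1 = 0.863. δp/p = √((1·δc/c)² + (-1·δb/b)²) = √(0.0144 + 0.00260) = 0.130, so δp = 0.112.
Q = p + x: δQ = √(δp² + δx²) = √(0.0126 + 5.76e-05) = 0.113
Q = 0.973, so δQ/Q = 0.113/0.973 = 0.116.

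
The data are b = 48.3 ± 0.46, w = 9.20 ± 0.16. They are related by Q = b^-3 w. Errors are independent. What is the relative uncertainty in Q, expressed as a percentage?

Since Q is a product/quotient, work with relative uncertainties:
  (-3·δb/b)² = (-3×0.00952)² = 0.000816;  (1·δw/w)² = (1×0.0174)² = 0.000302
δQ/Q = √(0.00112) = 0.0334

3.34%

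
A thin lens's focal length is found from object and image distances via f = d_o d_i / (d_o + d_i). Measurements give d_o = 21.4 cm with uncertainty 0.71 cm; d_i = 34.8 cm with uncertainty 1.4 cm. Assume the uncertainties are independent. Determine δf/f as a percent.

2.56%

∂f/∂d_o = (d_i/(d_o+d_i))² = 0.383;  ∂f/∂d_i = (d_o/(d_o+d_i))² = 0.145
δf = √((∂f/∂d_o · δd_o)² + (∂f/∂d_i · δd_i)²) = √(0.0741 + 0.0412) = 0.340 cm
f = 13.3 cm, so δf/f = 0.340/13.3 = 0.0256.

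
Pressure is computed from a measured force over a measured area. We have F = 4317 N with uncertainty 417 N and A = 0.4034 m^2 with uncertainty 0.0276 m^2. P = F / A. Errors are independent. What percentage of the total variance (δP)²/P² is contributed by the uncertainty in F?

66.6%

(δP/P)² = (1·δF/F)² + (-1·δA/A)²
  F term: (1×0.0966)² = 0.00933
  A term: (-1×0.0684)² = 0.00468
Total = 0.0140. Share from F = 0.00933/0.0140 = 0.666.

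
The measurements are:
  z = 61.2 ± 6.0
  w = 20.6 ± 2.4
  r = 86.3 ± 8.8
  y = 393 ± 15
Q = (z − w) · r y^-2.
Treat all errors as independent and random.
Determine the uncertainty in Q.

Let u = z − w = 40.6. δu = √(δz² + δw²) = √(36.0 + 5.76) = 6.46, so δu/u = 0.159.
Q is then a monomial in u, r, y:
δQ/Q = √((δu/u)² + (1·δr/r)² + (-2·δy/y)²) = √(0.0253 + 0.0104 + 0.00583) = 0.204
Q = 0.0227, so δQ = 0.204 × 0.0227 = 0.00462.

0.00462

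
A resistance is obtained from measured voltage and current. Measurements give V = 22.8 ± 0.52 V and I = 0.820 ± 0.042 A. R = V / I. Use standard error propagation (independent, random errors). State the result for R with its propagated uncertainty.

27.8 ± 1.56 Ω

Since R is a product/quotient, work with relative uncertainties:
  (1·δV/V)² = (1×0.0228)² = 0.000520;  (-1·δI/I)² = (-1×0.0512)² = 0.00262
δR/R = √(0.00314) = 0.0561
R = 27.8 Ω, so δR = 0.0561 × 27.8 = 1.56 Ω.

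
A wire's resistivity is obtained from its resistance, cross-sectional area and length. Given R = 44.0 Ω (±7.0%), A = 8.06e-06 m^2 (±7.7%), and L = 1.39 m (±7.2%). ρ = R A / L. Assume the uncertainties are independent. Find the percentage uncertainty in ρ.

12.7%

ρ is a product of powers, so relative uncertainties combine in quadrature:
  (1·δR/R)² = (1×0.0700)² = 0.00490;  (1·δA/A)² = (1×0.0770)² = 0.00593;  (-1·δL/L)² = (-1×0.0720)² = 0.00518
δρ/ρ = √(0.0160) = 0.127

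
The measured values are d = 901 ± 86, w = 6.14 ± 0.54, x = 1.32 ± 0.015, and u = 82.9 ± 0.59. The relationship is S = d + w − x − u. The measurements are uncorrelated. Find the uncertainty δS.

86.0

Each term contributes (cᵢ δxᵢ)² to (δS)²:
  (δd)² = 7400;  (δw)² = 0.292;  (δx)² = 0.000225;  (δu)² = 0.348
δS = √(7400) = 86.0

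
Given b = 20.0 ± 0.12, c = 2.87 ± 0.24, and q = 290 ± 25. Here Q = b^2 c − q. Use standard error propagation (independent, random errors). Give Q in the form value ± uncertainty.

Let p = b^2·c = 1150. δp/p = √((2·δb/b)² + (1·δc/c)²) = √(0.000144 + 0.00699) = 0.0845, so δp = 97.0.
Q = p − q: δQ = √(δp² + δq²) = √(9410 + 625) = 100
Q = 858.

858 ± 100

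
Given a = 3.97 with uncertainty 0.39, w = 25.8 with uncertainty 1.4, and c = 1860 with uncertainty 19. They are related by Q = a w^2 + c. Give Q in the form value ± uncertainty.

Let p = a·w^2 = 2640. δp/p = √((1·δa/a)² + (2·δw/w)²) = √(0.00965 + 0.0118) = 0.146, so δp = 387.
Q = p + c: δQ = √(δp² + δc²) = √(1.5e+05 + 361) = 387
Q = 4500.

4500 ± 387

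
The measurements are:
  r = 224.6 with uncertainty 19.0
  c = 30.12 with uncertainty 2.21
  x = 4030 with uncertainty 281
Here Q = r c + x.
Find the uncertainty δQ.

Let p = r·c = 6765. δp/p = √((1·δr/r)² + (1·δc/c)²) = √(0.00716 + 0.00538) = 0.112, so δp = 758.
Q = p + x: δQ = √(δp² + δx²) = √(5.74e+05 + 79000) = 808

808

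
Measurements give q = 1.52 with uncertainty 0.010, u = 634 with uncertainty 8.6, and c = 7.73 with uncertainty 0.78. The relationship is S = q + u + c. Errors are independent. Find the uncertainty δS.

Sums and differences: (δS)² = Σ (cᵢ δxᵢ)².
  (δq)² = 0.000100;  (δu)² = 74.0;  (δc)² = 0.608
δS = √(74.6) = 8.64

8.64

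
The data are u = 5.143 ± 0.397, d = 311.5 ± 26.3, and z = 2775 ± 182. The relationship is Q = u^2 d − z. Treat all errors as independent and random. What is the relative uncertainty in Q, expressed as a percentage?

26.7%

Let p = u^2·d = 8239. δp/p = √((2·δu/u)² + (1·δd/d)²) = √(0.0238 + 0.00713) = 0.176, so δp = 1450.
Q = p − z: δQ = √(δp² + δz²) = √(2.1e+06 + 33100) = 1460
Q = 5464, so δQ/Q = 1460/5464 = 0.267.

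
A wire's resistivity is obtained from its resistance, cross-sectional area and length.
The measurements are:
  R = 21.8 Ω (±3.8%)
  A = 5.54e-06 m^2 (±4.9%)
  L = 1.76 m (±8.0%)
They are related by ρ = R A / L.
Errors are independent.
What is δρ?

For a monomial ρ ∝ R, A, L^-1, fractional errors add in quadrature:
  (1·δR/R)² = (1×0.0380)² = 0.00144;  (1·δA/A)² = (1×0.0490)² = 0.00240;  (-1·δL/L)² = (-1×0.0800)² = 0.00640
δρ/ρ = √(0.0102) = 0.101
ρ = 6.86e-05 Ω·m, so δρ = 0.101 × 6.86e-05 = 6.95e-06 Ω·m.

6.95e-06 Ω·m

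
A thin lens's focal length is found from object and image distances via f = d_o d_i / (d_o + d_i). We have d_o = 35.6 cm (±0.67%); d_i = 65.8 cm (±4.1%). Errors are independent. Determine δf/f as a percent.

∂f/∂d_o = (d_i/(d_o+d_i))² = 0.421;  ∂f/∂d_i = (d_o/(d_o+d_i))² = 0.123
δf = √((∂f/∂d_o · δd_o)² + (∂f/∂d_i · δd_i)²) = √(0.0101 + 0.111) = 0.347 cm
f = 23.1 cm, so δf/f = 0.347/23.1 = 0.0150.

1.50%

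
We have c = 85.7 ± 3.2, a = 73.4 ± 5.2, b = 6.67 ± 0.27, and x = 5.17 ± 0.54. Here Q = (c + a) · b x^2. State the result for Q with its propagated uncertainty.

Let u = c + a = 159. δu = √(δc² + δa²) = √(10.2 + 27.0) = 6.11, so δu/u = 0.0384.
Q is then a monomial in u, b, x:
δQ/Q = √((δu/u)² + (1·δb/b)² + (2·δx/x)²) = √(0.00147 + 0.00164 + 0.0436) = 0.216
Q = 28400, so δQ = 0.216 × 28400 = 6130.

28400 ± 6130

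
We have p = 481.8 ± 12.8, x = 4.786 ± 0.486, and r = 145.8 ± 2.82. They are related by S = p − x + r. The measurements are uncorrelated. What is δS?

Each term contributes (cᵢ δxᵢ)² to (δS)²:
  (δp)² = 164;  (δx)² = 0.236;  (δr)² = 7.95
δS = √(172) = 13.1

13.1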